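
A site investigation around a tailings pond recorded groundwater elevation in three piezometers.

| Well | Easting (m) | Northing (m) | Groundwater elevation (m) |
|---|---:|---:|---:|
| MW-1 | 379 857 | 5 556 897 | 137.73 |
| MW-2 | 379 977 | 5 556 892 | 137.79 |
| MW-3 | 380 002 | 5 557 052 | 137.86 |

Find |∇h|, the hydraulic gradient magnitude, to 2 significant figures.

0.00063

Three-point gradient (reference MW-1): Δ to MW-2 = (120, -5, +0.06), Δ to MW-3 = (145, 155, +0.13).
∂h/∂x = +0.0005149, ∂h/∂y = +0.0003571 (det = 19325).
|∇h| = √(0.0005149² + 0.0003571²) = 0.0006266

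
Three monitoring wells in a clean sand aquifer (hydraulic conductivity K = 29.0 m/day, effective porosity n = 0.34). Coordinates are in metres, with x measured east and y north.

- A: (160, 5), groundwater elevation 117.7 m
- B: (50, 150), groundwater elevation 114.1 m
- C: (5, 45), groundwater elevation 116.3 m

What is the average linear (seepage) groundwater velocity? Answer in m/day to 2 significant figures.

1.9 m/day

Taking A as reference: B−A = (-110, 145, -3.6); C−A = (-155, 40, -1.4).
Determinant of the coordinate differences = (-110)·40 − (-155)·145 = 18075.
∂h/∂x = [(-3.6)·40 − (-1.4)·145] / 18075 = +0.003264
∂h/∂y = [(-110)·(-1.4) − (-155)·(-3.6)] / 18075 = -0.02235
|∇h| = √(0.003264² + -0.02235²) = 0.02259
Seepage velocity v = K·i/n = 29.0 × 0.02259 / 0.34 = 1.927 m/day.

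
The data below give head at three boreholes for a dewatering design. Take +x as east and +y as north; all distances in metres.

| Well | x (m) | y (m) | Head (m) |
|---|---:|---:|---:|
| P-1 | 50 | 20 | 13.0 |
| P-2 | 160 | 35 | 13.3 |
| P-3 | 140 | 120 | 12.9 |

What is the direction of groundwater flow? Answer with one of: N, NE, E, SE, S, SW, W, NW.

NW

Differences from P-1: to P-2 (Δx, Δy, Δh) = (110, 15, +0.3); to P-3 = (90, 100, -0.1).
Determinant of the coordinate differences = 110·100 − 90·15 = 9650.
∂h/∂x = [(+0.3)·100 − (-0.1)·15] / 9650 = +0.003264
∂h/∂y = [110·(-0.1) − 90·(+0.3)] / 9650 = -0.003938
Flow = −∇h = (-0.003264 east, +0.003938 north), which points northwest.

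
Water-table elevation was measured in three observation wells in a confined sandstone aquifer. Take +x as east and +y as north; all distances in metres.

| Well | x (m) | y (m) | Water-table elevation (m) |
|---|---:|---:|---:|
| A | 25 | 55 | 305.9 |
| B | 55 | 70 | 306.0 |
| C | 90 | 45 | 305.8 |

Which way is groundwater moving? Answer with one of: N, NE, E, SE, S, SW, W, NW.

S

Three-point gradient (reference A): Δ to B = (30, 15, +0.1), Δ to C = (65, -10, -0.1).
∂h/∂x = -0.0003922, ∂h/∂y = +0.007451 (det = -1275).
Flow = −∇h = (+0.0003922 east, -0.007451 north), which points south.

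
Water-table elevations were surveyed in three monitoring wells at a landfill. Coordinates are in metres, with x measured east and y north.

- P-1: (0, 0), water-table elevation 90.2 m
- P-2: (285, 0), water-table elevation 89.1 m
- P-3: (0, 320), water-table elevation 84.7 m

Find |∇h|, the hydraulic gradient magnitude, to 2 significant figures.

∂h/∂x = (89.1 − 90.2) / (285 − 0) = -0.003860
∂h/∂y = (84.7 − 90.2) / (320 − 0) = -0.01719
|∇h| = √(-0.003860² + -0.01719²) = 0.01762

0.018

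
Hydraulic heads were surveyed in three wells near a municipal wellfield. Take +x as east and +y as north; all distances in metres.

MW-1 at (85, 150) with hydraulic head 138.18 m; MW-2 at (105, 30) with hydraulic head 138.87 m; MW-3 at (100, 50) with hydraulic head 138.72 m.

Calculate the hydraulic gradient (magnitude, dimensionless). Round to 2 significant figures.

0.021

With h = a·x + b·y + c and MW-1 as origin, the differences give:
  20·a + (-120)·b = +0.69
  15·a + (-100)·b = +0.54
Eliminate b (×(-100) and ×(-120), subtract): -200·a = -4.200 → a = ∂h/∂x = +0.02100
Back-substitute: b = ∂h/∂y = -0.002250.
|∇h| = √(0.02100² + -0.002250²) = 0.02112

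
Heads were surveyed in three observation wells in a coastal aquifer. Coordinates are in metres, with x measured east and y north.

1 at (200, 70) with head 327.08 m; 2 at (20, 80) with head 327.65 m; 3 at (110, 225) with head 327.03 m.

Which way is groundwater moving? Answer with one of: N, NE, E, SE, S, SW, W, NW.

NE

Differences from 1: to 2 (Δx, Δy, Δh) = (-180, 10, +0.57); to 3 = (-90, 155, -0.05).
Determinant of the coordinate differences = (-180)·155 − (-90)·10 = -27000.
∂h/∂x = [(+0.57)·155 − (-0.05)·10] / -27000 = -0.003291
∂h/∂y = [(-180)·(-0.05) − (-90)·(+0.57)] / -27000 = -0.002233
Flow = −∇h = (+0.003291 east, +0.002233 north), which points northeast.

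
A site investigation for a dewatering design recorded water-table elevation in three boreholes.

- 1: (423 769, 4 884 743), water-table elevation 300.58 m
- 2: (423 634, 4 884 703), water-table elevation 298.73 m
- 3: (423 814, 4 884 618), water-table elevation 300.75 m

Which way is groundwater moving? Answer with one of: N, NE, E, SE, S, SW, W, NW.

Differences from 1: to 2 (Δx, Δy, Δh) = (-135, -40, -1.85); to 3 = (45, -125, +0.17).
Determinant of the coordinate differences = (-135)·(-125) − 45·(-40) = 18675.
∂h/∂x = [(-1.85)·(-125) − (+0.17)·(-40)] / 18675 = +0.01275
∂h/∂y = [(-135)·(+0.17) − 45·(-1.85)] / 18675 = +0.003229
Flow = −∇h = (-0.01275 east, -0.003229 north), which points west.

W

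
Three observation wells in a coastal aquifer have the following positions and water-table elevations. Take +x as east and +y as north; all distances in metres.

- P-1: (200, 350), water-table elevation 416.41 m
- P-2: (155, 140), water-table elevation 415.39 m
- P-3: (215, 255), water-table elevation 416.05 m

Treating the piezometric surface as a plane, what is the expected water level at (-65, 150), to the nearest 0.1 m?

Taking P-1 as reference: P-2−P-1 = (-45, -210, -1.02); P-3−P-1 = (15, -95, -0.36).
Determinant of the coordinate differences = (-45)·(-95) − 15·(-210) = 7425.
∂h/∂x = [(-1.02)·(-95) − (-0.36)·(-210)] / 7425 = +0.002869
∂h/∂y = [(-45)·(-0.36) − 15·(-1.02)] / 7425 = +0.004242
h(-65, 150) = 416.41 + (+0.002869)·(-265) + (+0.004242)·(-200) = 416.41 -0.760 -0.848 = 414.801 m.

414.8 m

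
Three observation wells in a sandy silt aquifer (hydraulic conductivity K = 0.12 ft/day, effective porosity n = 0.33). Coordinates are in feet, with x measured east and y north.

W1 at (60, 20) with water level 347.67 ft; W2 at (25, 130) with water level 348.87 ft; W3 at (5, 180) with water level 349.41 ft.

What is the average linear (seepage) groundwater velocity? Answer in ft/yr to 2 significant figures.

With h = a·x + b·y + c and W1 as origin, the differences give:
  (-35)·a + 110·b = +1.20
  (-55)·a + 160·b = +1.74
Eliminate b (×160 and ×110, subtract): 450·a = 0.600 → a = ∂h/∂x = +0.001333
Back-substitute: b = ∂h/∂y = +0.01133.
|∇h| = √(0.001333² + 0.01133²) = 0.01141
Seepage velocity v = K·i/n = 0.12 × 0.01141 / 0.33 = 0.004149 ft/day = 1.515 ft/yr.

1.5 ft/yr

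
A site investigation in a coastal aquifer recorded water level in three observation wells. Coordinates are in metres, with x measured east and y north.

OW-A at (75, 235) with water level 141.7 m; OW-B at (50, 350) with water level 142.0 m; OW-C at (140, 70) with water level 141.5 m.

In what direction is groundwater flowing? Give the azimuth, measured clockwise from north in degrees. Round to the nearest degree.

241°

Three-point gradient (reference OW-A): Δ to OW-B = (-25, 115, +0.3), Δ to OW-C = (65, -165, -0.2).
∂h/∂x = +0.007910, ∂h/∂y = +0.004328 (det = -3350).
Flow direction (−∇h) has components (-0.007910 E, -0.004328 N).
Azimuth = atan2(E, N) = atan2(-0.007910, -0.004328) = 241.3° ≈ 241°.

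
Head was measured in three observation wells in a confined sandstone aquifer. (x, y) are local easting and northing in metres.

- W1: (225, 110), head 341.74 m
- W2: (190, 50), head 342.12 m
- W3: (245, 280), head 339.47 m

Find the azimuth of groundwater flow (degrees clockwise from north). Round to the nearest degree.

315°

Differences from W1: to W2 (Δx, Δy, Δh) = (-35, -60, +0.38); to W3 = (20, 170, -2.27).
Solve a·Δx + b·Δy = Δh: det = (-35)·170 − 20·(-60) = -4750.
∂h/∂x = [(+0.38)·170 − (-2.27)·(-60)] / -4750 = +0.01507
∂h/∂y = [(-35)·(-2.27) − 20·(+0.38)] / -4750 = -0.01513
Flow direction (−∇h) has components (-0.01507 E, +0.01513 N).
Azimuth = atan2(E, N) = atan2(-0.01507, +0.01513) = 315.1° ≈ 315°.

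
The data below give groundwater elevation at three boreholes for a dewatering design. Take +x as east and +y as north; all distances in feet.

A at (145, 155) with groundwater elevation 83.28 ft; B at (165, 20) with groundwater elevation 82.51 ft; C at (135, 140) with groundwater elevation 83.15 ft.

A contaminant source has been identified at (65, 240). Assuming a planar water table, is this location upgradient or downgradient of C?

With h = a·x + b·y + c and A as origin, the differences give:
  20·a + (-135)·b = -0.77
  (-10)·a + (-15)·b = -0.13
Eliminate b (×(-15) and ×(-135), subtract): -1650·a = -6.000 → a = ∂h/∂x = +0.003636
Back-substitute: b = ∂h/∂y = +0.006242.
Head at (65, 240) = 83.28 + (+0.003636)·(-80) + (+0.006242)·(85) = 83.52 ft.
That is higher than the 83.15 ft at C, so the point is upgradient.

upgradient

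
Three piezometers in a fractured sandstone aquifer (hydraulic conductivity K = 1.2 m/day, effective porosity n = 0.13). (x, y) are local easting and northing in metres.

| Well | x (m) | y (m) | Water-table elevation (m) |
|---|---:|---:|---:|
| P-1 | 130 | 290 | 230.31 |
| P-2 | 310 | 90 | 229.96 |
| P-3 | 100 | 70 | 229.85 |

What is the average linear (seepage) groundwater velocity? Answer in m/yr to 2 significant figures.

Taking P-1 as reference: P-2−P-1 = (180, -200, -0.35); P-3−P-1 = (-30, -220, -0.46).
Determinant of the coordinate differences = 180·(-220) − (-30)·(-200) = -45600.
∂h/∂x = [(-0.35)·(-220) − (-0.46)·(-200)] / -45600 = +0.0003289
∂h/∂y = [180·(-0.46) − (-30)·(-0.35)] / -45600 = +0.002046
|∇h| = √(0.0003289² + 0.002046²) = 0.002072
Seepage velocity v = K·i/n = 1.2 × 0.002072 / 0.13 = 0.01913 m/day = 6.987 m/yr.

7.0 m/yr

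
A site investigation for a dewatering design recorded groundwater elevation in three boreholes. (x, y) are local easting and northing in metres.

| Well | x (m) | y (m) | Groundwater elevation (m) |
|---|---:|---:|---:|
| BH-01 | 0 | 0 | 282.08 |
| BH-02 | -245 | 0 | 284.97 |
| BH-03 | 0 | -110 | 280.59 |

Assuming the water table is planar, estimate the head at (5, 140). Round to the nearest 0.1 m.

∂h/∂x = (284.97 − 282.08) / (-245 − 0) = -0.01180
∂h/∂y = (280.59 − 282.08) / (-110 − 0) = +0.01355
h(5, 140) = 282.08 + (-0.01180)·(5) + (+0.01355)·(140) = 282.08 -0.059 +1.896 = 283.917 m.

283.9 m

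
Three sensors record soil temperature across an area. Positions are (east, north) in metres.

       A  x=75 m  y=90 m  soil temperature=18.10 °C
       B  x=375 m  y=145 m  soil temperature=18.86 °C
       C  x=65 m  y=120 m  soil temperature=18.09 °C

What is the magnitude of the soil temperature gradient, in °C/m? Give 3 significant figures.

Differences from A: to B (Δx, Δy, Δh) = (300, 55, +0.76); to C = (-10, 30, -0.01).
Solve a·Δx + b·Δy = ΔT: det = 300·30 − (-10)·55 = 9550.
∂T/∂x = [(+0.76)·30 − (-0.01)·55] / 9550 = +0.002445
∂T/∂y = [300·(-0.01) − (-10)·(+0.76)] / 9550 = +0.0004817
|∇f| = √(0.002445² + 0.0004817²) = 0.002492 °C/m

0.00249 °C/m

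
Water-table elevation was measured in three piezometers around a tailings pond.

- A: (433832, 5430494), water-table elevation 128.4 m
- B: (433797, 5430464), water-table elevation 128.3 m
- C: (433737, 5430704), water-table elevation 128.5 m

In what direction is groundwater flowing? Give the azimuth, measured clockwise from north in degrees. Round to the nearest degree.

234°

With h = a·x + b·y + c and A as origin, the differences give:
  (-35)·a + (-30)·b = -0.1
  (-95)·a + 210·b = +0.1
Eliminate b (×210 and ×(-30), subtract): -10200·a = -18.00 → a = ∂h/∂x = +0.001765
Back-substitute: b = ∂h/∂y = +0.001275.
Flow direction (−∇h) has components (-0.001765 E, -0.001275 N).
Azimuth = atan2(E, N) = atan2(-0.001765, -0.001275) = 234.2° ≈ 234°.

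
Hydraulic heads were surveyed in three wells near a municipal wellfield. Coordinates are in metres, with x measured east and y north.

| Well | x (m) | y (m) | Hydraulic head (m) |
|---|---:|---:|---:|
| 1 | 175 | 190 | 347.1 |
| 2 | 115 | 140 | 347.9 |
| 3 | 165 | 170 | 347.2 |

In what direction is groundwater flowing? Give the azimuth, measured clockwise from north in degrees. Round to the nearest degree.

Three-point gradient (reference 1): Δ to 2 = (-60, -50, +0.8), Δ to 3 = (-10, -20, +0.1).
∂h/∂x = -0.01571, ∂h/∂y = +0.002857 (det = 700).
Flow direction (−∇h) has components (+0.01571 E, -0.002857 N).
Azimuth = atan2(E, N) = atan2(+0.01571, -0.002857) = 100.3° ≈ 100°.

100°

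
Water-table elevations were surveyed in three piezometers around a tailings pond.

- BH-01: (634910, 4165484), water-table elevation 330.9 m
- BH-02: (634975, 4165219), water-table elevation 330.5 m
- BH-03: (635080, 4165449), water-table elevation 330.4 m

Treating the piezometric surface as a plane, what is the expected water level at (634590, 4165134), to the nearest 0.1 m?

331.5 m

With h = a·x + b·y + c and BH-01 as origin, the differences give:
  65·a + (-265)·b = -0.4
  170·a + (-35)·b = -0.5
Eliminate b (×(-35) and ×(-265), subtract): 42775·a = -118.50 → a = ∂h/∂x = -0.002770
Back-substitute: b = ∂h/∂y = +0.0008299.
h(634590, 4165134) = 330.9 + (-0.002770)·(-320) + (+0.0008299)·(-350) = 330.9 +0.886 -0.290 = 331.496 m.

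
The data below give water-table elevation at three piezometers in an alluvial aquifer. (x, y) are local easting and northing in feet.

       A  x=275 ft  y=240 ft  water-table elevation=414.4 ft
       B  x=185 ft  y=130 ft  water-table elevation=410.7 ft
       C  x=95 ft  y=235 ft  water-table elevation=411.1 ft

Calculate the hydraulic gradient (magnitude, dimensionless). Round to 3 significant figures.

Taking A as reference: B−A = (-90, -110, -3.7); C−A = (-180, -5, -3.3).
Solve a·Δx + b·Δy = Δh: det = (-90)·(-5) − (-180)·(-110) = -19350.
∂h/∂x = [(-3.7)·(-5) − (-3.3)·(-110)] / -19350 = +0.01780
∂h/∂y = [(-90)·(-3.3) − (-180)·(-3.7)] / -19350 = +0.01907
|∇h| = √(0.01780² + 0.01907²) = 0.02609

0.0261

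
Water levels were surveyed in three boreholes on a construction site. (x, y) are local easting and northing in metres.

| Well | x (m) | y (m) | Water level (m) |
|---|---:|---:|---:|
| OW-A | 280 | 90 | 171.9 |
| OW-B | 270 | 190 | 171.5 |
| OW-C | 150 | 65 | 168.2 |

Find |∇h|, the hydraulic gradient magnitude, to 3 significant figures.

0.0287

Differences from OW-A: to OW-B (Δx, Δy, Δh) = (-10, 100, -0.4); to OW-C = (-130, -25, -3.7).
Determinant of the coordinate differences = (-10)·(-25) − (-130)·100 = 13250.
∂h/∂x = [(-0.4)·(-25) − (-3.7)·100] / 13250 = +0.02868
∂h/∂y = [(-10)·(-3.7) − (-130)·(-0.4)] / 13250 = -0.001132
|∇h| = √(0.02868² + -0.001132²) = 0.0287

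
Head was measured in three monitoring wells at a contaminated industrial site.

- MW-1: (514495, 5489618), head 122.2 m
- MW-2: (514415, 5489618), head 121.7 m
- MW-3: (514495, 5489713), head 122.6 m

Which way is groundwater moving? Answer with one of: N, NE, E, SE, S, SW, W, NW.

∂h/∂x = (121.7 − 122.2) / (514415 − 514495) = +0.006250
∂h/∂y = (122.6 − 122.2) / (5489713 − 5489618) = +0.004211
Flow = −∇h = (-0.006250 east, -0.004211 north), which points southwest.

SW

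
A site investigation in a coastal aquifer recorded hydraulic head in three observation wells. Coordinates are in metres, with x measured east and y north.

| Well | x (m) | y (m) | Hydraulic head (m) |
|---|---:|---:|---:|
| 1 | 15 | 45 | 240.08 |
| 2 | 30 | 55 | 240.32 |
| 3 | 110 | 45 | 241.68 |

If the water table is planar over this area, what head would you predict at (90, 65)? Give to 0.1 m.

241.3 m

Taking 1 as reference: 2−1 = (15, 10, +0.24); 3−1 = (95, 0, +1.60).
Solve a·Δx + b·Δy = Δh: det = 15·0 − 95·10 = -950.
∂h/∂x = [(+0.24)·0 − (+1.60)·10] / -950 = +0.01684
∂h/∂y = [15·(+1.60) − 95·(+0.24)] / -950 = -0.001263
h(90, 65) = 240.08 + (+0.01684)·(75) + (-0.001263)·(20) = 240.08 +1.263 -0.025 = 241.318 m.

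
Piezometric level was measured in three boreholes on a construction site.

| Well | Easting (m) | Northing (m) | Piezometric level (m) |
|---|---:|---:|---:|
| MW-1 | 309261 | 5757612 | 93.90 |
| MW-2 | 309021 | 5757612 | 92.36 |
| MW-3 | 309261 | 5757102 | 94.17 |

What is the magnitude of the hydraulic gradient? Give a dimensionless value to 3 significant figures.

0.00644

∂h/∂x = (92.36 − 93.90) / (309021 − 309261) = +0.006417
∂h/∂y = (94.17 − 93.90) / (5757102 − 5757612) = -0.0005294
|∇h| = √(0.006417² + -0.0005294²) = 0.006439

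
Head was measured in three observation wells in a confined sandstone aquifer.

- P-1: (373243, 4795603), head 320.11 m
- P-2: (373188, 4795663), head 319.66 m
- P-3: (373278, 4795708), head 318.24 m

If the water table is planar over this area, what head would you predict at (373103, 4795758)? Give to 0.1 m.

With h = a·x + b·y + c and P-1 as origin, the differences give:
  (-55)·a + 60·b = -0.45
  35·a + 105·b = -1.87
Eliminate b (×105 and ×60, subtract): -7875·a = 64.950 → a = ∂h/∂x = -0.008248
Back-substitute: b = ∂h/∂y = -0.01506.
h(373103, 4795758) = 320.11 + (-0.008248)·(-140) + (-0.01506)·(155) = 320.11 +1.155 -2.334 = 318.930 m.

318.9 m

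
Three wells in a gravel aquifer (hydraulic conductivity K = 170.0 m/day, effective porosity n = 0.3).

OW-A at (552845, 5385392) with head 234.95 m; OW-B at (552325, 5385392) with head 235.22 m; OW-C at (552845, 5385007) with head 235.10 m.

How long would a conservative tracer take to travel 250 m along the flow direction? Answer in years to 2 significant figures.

∂h/∂x = (235.22 − 234.95) / (552325 − 552845) = -0.0005192
∂h/∂y = (235.10 − 234.95) / (5385007 − 5385392) = -0.0003896
|∇h| = √(-0.0005192² + -0.0003896²) = 0.0006491
Seepage velocity v = K·i/n = 170.0 × 0.0006491 / 0.3 = 0.3678 m/day.
t = 250 / 0.3678 = 679.7 days = 1.86 years.

1.9 years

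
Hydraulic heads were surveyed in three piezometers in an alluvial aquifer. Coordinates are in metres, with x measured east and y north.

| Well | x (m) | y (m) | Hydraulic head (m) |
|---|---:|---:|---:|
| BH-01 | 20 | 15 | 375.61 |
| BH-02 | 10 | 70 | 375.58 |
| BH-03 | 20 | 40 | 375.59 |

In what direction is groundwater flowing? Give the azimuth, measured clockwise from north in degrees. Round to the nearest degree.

Taking BH-01 as reference: BH-02−BH-01 = (-10, 55, -0.03); BH-03−BH-01 = (0, 25, -0.02).
Determinant of the coordinate differences = (-10)·25 − 0·55 = -250.
∂h/∂x = [(-0.03)·25 − (-0.02)·55] / -250 = -0.001400
∂h/∂y = [(-10)·(-0.02) − 0·(-0.03)] / -250 = -0.0008000
Flow direction (−∇h) has components (+0.001400 E, +0.0008000 N).
Azimuth = atan2(E, N) = atan2(+0.001400, +0.0008000) = 60.3° ≈ 060°.

060°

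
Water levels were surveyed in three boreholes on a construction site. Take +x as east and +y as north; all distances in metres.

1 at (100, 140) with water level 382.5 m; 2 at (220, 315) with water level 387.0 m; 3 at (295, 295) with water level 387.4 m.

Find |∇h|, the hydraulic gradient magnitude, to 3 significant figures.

With h = a·x + b·y + c and 1 as origin, the differences give:
  120·a + 175·b = +4.5
  195·a + 155·b = +4.9
Eliminate b (×155 and ×175, subtract): -15525·a = -160.00 → a = ∂h/∂x = +0.01031
Back-substitute: b = ∂h/∂y = +0.01865.
|∇h| = √(0.01031² + 0.01865²) = 0.02131

0.0213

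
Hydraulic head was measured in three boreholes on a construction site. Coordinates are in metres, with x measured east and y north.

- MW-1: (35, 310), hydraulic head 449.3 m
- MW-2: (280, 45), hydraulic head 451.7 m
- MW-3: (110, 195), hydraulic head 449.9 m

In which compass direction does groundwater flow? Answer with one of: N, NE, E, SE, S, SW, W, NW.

Taking MW-1 as reference: MW-2−MW-1 = (245, -265, +2.4); MW-3−MW-1 = (75, -115, +0.6).
Determinant of the coordinate differences = 245·(-115) − 75·(-265) = -8300.
∂h/∂x = [(+2.4)·(-115) − (+0.6)·(-265)] / -8300 = +0.01410
∂h/∂y = [245·(+0.6) − 75·(+2.4)] / -8300 = +0.003976
Flow = −∇h = (-0.01410 east, -0.003976 north), which points west.

W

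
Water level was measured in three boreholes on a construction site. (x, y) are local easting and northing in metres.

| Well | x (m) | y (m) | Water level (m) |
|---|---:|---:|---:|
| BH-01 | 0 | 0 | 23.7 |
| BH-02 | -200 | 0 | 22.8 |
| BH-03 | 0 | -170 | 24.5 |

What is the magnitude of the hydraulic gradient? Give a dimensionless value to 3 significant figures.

0.00651

∂h/∂x = (22.8 − 23.7) / (-200 − 0) = +0.004500
∂h/∂y = (24.5 − 23.7) / (-170 − 0) = -0.004706
|∇h| = √(0.004500² + -0.004706²) = 0.006511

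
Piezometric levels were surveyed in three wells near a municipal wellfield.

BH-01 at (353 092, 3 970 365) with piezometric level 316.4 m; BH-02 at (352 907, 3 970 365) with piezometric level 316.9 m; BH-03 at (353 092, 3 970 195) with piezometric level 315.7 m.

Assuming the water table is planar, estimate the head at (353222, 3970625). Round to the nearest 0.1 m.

∂h/∂x = (316.9 − 316.4) / (352907 − 353092) = -0.002703
∂h/∂y = (315.7 − 316.4) / (3970195 − 3970365) = +0.004118
h(353222, 3970625) = 316.4 + (-0.002703)·(130) + (+0.004118)·(260) = 316.4 -0.351 +1.071 = 317.119 m.

317.1 m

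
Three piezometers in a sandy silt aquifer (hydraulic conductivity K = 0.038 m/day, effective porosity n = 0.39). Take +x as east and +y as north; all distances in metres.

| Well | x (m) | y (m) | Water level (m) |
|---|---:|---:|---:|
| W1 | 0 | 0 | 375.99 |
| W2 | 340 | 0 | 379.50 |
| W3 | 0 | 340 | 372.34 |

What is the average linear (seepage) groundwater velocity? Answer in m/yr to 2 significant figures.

∂h/∂x = (379.50 − 375.99) / (340 − 0) = +0.01032
∂h/∂y = (372.34 − 375.99) / (340 − 0) = -0.01074
|∇h| = √(0.01032² + -0.01074²) = 0.01489
Seepage velocity v = K·i/n = 0.038 × 0.01489 / 0.39 = 0.001451 m/day = 0.53 m/yr.

0.53 m/yr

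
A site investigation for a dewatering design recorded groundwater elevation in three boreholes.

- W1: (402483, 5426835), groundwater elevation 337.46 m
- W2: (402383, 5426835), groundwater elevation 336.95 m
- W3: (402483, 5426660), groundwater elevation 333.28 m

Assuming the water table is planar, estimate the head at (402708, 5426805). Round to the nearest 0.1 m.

337.9 m

∂h/∂x = (336.95 − 337.46) / (402383 − 402483) = +0.005100
∂h/∂y = (333.28 − 337.46) / (5426660 − 5426835) = +0.02389
h(402708, 5426805) = 337.46 + (+0.005100)·(225) + (+0.02389)·(-30) = 337.46 +1.147 -0.717 = 337.891 m.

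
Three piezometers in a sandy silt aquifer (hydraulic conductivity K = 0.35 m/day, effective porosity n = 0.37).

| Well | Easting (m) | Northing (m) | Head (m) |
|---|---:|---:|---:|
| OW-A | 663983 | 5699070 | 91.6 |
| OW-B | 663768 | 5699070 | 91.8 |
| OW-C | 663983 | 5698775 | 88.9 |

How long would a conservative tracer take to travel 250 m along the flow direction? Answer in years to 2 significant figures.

∂h/∂x = (91.8 − 91.6) / (663768 − 663983) = -0.0009302
∂h/∂y = (88.9 − 91.6) / (5698775 − 5699070) = +0.009153
|∇h| = √(-0.0009302² + 0.009153²) = 0.0092
Seepage velocity v = K·i/n = 0.35 × 0.0092 / 0.37 = 0.008703 m/day.
t = 250 / 0.008703 = 2.873e+04 days = 78.7 years.

79 years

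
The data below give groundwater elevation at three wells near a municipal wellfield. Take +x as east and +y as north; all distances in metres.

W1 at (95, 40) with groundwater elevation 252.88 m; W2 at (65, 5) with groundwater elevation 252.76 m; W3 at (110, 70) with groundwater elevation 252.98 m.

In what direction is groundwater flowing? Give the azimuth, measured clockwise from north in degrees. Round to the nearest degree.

185°

With h = a·x + b·y + c and W1 as origin, the differences give:
  (-30)·a + (-35)·b = -0.12
  15·a + 30·b = +0.10
Eliminate b (×30 and ×(-35), subtract): -375·a = -0.100 → a = ∂h/∂x = +0.0002667
Back-substitute: b = ∂h/∂y = +0.003200.
Flow direction (−∇h) has components (-0.0002667 E, -0.003200 N).
Azimuth = atan2(E, N) = atan2(-0.0002667, -0.003200) = 184.8° ≈ 185°.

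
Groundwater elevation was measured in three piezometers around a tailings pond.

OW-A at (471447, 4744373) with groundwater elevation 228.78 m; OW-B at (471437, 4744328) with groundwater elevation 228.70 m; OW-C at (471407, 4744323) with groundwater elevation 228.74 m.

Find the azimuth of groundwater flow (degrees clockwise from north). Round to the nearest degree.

Taking OW-A as reference: OW-B−OW-A = (-10, -45, -0.08); OW-C−OW-A = (-40, -50, -0.04).
Solve a·Δx + b·Δy = Δh: det = (-10)·(-50) − (-40)·(-45) = -1300.
∂h/∂x = [(-0.08)·(-50) − (-0.04)·(-45)] / -1300 = -0.001692
∂h/∂y = [(-10)·(-0.04) − (-40)·(-0.08)] / -1300 = +0.002154
Flow direction (−∇h) has components (+0.001692 E, -0.002154 N).
Azimuth = atan2(E, N) = atan2(+0.001692, -0.002154) = 141.8° ≈ 142°.

142°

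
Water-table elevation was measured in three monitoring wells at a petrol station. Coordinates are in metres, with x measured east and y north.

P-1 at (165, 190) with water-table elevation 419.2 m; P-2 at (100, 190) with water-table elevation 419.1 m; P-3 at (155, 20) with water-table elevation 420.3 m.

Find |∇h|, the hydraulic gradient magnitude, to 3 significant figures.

Differences from P-1: to P-2 (Δx, Δy, Δh) = (-65, 0, -0.1); to P-3 = (-10, -170, +1.1).
Solve a·Δx + b·Δy = Δh: det = (-65)·(-170) − (-10)·0 = 11050.
∂h/∂x = [(-0.1)·(-170) − (+1.1)·0] / 11050 = +0.001538
∂h/∂y = [(-65)·(+1.1) − (-10)·(-0.1)] / 11050 = -0.006561
|∇h| = √(0.001538² + -0.006561²) = 0.006739

0.00674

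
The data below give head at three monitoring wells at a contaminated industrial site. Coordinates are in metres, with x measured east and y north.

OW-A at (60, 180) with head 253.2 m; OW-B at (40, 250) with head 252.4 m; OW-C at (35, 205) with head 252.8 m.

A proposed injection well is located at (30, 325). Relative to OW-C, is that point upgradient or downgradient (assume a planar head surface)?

Three-point gradient (reference OW-A): Δ to OW-B = (-20, 70, -0.8), Δ to OW-C = (-25, 25, -0.4).
∂h/∂x = +0.006400, ∂h/∂y = -0.009600 (det = 1250).
Head at (30, 325) = 253.2 + (+0.006400)·(-30) + (-0.009600)·(145) = 251.62 m.
That is lower than the 252.8 m at OW-C, so the point is downgradient.

downgradient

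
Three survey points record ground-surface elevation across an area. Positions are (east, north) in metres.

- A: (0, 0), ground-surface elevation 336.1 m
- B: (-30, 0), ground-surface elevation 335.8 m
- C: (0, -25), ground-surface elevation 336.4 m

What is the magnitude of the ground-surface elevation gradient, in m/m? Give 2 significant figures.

0.016 m/m

∂z/∂x = (335.8 − 336.1) / (-30 − 0) = +0.01000
∂z/∂y = (336.4 − 336.1) / (-25 − 0) = -0.01200
|∇f| = √(0.01000² + -0.01200²) = 0.01562 m/m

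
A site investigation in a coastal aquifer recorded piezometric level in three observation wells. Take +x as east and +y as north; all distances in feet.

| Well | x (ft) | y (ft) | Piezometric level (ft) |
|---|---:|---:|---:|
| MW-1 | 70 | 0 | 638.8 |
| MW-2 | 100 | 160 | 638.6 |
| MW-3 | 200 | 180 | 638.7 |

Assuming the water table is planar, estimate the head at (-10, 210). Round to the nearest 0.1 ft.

With h = a·x + b·y + c and MW-1 as origin, the differences give:
  30·a + 160·b = -0.2
  130·a + 180·b = -0.1
Eliminate b (×180 and ×160, subtract): -15400·a = -20.00 → a = ∂h/∂x = +0.001299
Back-substitute: b = ∂h/∂y = -0.001494.
h(-10, 210) = 638.8 + (+0.001299)·(-80) + (-0.001494)·(210) = 638.8 -0.104 -0.314 = 638.382 ft.

638.4 ft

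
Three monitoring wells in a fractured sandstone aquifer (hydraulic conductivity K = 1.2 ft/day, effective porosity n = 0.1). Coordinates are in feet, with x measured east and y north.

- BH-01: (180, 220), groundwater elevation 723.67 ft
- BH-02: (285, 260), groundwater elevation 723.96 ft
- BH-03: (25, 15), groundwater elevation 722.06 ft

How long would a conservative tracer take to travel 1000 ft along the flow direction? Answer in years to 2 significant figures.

28 years

Three-point gradient (reference BH-01): Δ to BH-02 = (105, 40, +0.29), Δ to BH-03 = (-155, -205, -1.61).
∂h/∂x = -0.0003230, ∂h/∂y = +0.008098 (det = -15325).
|∇h| = √(-0.0003230² + 0.008098²) = 0.008104
Seepage velocity v = K·i/n = 1.2 × 0.008104 / 0.1 = 0.09725 ft/day.
t = 1000 / 0.09725 = 1.028e+04 days = 28.1 years.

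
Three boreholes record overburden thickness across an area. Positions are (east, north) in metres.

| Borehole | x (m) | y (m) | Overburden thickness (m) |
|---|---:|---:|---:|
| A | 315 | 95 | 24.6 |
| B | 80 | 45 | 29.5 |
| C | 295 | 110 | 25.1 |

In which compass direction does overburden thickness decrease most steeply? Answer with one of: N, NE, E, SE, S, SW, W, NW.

Differences from A: to B (Δx, Δy, Δh) = (-235, -50, +4.9); to C = (-20, 15, +0.5).
Determinant of the coordinate differences = (-235)·15 − (-20)·(-50) = -4525.
∂d/∂x = [(+4.9)·15 − (+0.5)·(-50)] / -4525 = -0.02177
∂d/∂y = [(-235)·(+0.5) − (-20)·(+4.9)] / -4525 = +0.004309
Steepest decrease is along −∇f = (+0.02177 E, -0.004309 N) → east.

E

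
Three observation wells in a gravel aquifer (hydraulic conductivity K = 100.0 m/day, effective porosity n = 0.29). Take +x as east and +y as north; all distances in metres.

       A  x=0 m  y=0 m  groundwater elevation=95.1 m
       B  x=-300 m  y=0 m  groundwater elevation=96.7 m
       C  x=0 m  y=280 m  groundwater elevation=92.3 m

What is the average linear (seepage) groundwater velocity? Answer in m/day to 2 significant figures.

3.9 m/day

∂h/∂x = (96.7 − 95.1) / (-300 − 0) = -0.005333
∂h/∂y = (92.3 − 95.1) / (280 − 0) = -0.010000
|∇h| = √(-0.005333² + -0.010000²) = 0.01133
Seepage velocity v = K·i/n = 100.0 × 0.01133 / 0.29 = 3.907 m/day.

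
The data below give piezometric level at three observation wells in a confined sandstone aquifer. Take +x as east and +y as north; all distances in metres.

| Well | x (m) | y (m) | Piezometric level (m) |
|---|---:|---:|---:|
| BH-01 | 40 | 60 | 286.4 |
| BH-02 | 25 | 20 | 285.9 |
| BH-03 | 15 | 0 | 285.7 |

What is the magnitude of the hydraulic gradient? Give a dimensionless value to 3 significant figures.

0.0283

Differences from BH-01: to BH-02 (Δx, Δy, Δh) = (-15, -40, -0.5); to BH-03 = (-25, -60, -0.7).
Solve a·Δx + b·Δy = Δh: det = (-15)·(-60) − (-25)·(-40) = -100.
∂h/∂x = [(-0.5)·(-60) − (-0.7)·(-40)] / -100 = -0.02000
∂h/∂y = [(-15)·(-0.7) − (-25)·(-0.5)] / -100 = +0.02000
|∇h| = √(-0.02000² + 0.02000²) = 0.02828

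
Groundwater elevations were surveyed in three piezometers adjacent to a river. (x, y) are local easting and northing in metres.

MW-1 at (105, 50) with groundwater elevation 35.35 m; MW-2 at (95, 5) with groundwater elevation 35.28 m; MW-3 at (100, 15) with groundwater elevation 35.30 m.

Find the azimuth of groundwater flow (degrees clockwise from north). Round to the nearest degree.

233°

Differences from MW-1: to MW-2 (Δx, Δy, Δh) = (-10, -45, -0.07); to MW-3 = (-5, -35, -0.05).
Solve a·Δx + b·Δy = Δh: det = (-10)·(-35) − (-5)·(-45) = 125.
∂h/∂x = [(-0.07)·(-35) − (-0.05)·(-45)] / 125 = +0.001600
∂h/∂y = [(-10)·(-0.05) − (-5)·(-0.07)] / 125 = +0.001200
Flow direction (−∇h) has components (-0.001600 E, -0.001200 N).
Azimuth = atan2(E, N) = atan2(-0.001600, -0.001200) = 233.1° ≈ 233°.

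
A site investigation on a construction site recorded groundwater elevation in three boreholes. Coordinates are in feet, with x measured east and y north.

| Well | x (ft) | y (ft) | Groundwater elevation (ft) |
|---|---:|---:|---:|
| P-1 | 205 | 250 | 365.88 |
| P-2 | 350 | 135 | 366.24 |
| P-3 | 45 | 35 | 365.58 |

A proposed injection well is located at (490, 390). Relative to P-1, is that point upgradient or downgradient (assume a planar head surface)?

upgradient

Differences from P-1: to P-2 (Δx, Δy, Δh) = (145, -115, +0.36); to P-3 = (-160, -215, -0.30).
Solve a·Δx + b·Δy = Δh: det = 145·(-215) − (-160)·(-115) = -49575.
∂h/∂x = [(+0.36)·(-215) − (-0.30)·(-115)] / -49575 = +0.002257
∂h/∂y = [145·(-0.30) − (-160)·(+0.36)] / -49575 = -0.0002844
Head at (490, 390) = 365.88 + (+0.002257)·(285) + (-0.0002844)·(140) = 366.48 ft.
That is higher than the 365.88 ft at P-1, so the point is upgradient.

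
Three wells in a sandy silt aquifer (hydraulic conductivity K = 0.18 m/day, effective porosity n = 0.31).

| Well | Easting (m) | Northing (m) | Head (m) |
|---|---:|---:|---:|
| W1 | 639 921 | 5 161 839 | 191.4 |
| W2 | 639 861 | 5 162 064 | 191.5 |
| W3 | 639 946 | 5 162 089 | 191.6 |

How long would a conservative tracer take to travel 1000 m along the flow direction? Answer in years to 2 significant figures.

3900 years

Taking W1 as reference: W2−W1 = (-60, 225, +0.1); W3−W1 = (25, 250, +0.2).
Solve a·Δx + b·Δy = Δh: det = (-60)·250 − 25·225 = -20625.
∂h/∂x = [(+0.1)·250 − (+0.2)·225] / -20625 = +0.0009697
∂h/∂y = [(-60)·(+0.2) − 25·(+0.1)] / -20625 = +0.0007030
|∇h| = √(0.0009697² + 0.0007030²) = 0.001198
Seepage velocity v = K·i/n = 0.18 × 0.001198 / 0.31 = 0.0006956 m/day.
t = 1000 / 0.0006956 = 1.438e+06 days = 3.94e+03 years.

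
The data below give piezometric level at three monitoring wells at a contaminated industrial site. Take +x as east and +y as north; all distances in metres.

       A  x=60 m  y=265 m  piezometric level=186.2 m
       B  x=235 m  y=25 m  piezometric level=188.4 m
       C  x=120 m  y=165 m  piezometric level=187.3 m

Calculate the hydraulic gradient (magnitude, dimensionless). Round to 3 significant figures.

With h = a·x + b·y + c and A as origin, the differences give:
  175·a + (-240)·b = +2.2
  60·a + (-100)·b = +1.1
Eliminate b (×(-100) and ×(-240), subtract): -3100·a = 44.00 → a = ∂h/∂x = -0.01419
Back-substitute: b = ∂h/∂y = -0.01952.
|∇h| = √(-0.01419² + -0.01952²) = 0.02413

0.0241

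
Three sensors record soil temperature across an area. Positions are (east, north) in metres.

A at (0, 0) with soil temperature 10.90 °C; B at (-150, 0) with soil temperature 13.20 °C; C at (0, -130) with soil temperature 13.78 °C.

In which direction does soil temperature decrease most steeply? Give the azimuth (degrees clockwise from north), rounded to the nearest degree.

∂T/∂x = (13.20 − 10.90) / (-150 − 0) = -0.01533
∂T/∂y = (13.78 − 10.90) / (-130 − 0) = -0.02215
Steepest decrease is along −∇f: components (+0.01533 E, +0.02215 N).
Azimuth = atan2(+0.01533, +0.02215) = 34.7° ≈ 035°.

035°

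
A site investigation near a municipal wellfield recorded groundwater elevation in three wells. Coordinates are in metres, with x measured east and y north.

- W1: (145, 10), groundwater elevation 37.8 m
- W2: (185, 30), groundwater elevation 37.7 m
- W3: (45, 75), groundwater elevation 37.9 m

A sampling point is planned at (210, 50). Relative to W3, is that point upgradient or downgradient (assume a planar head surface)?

downgradient

Differences from W1: to W2 (Δx, Δy, Δh) = (40, 20, -0.1); to W3 = (-100, 65, +0.1).
Determinant of the coordinate differences = 40·65 − (-100)·20 = 4600.
∂h/∂x = [(-0.1)·65 − (+0.1)·20] / 4600 = -0.001848
∂h/∂y = [40·(+0.1) − (-100)·(-0.1)] / 4600 = -0.001304
Head at (210, 50) = 37.8 + (-0.001848)·(65) + (-0.001304)·(40) = 37.63 m.
That is lower than the 37.9 m at W3, so the point is downgradient.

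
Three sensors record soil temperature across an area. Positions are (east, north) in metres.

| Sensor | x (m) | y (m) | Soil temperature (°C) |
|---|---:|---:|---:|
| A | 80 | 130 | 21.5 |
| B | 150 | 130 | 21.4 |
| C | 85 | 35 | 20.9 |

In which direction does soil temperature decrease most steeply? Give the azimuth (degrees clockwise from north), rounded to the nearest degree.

167°

With T = a·x + b·y + c and A as origin, the differences give:
  70·a + 0·b = -0.1
  5·a + (-95)·b = -0.6
Eliminate b (×(-95) and ×0, subtract): -6650·a = 9.50 → a = ∂T/∂x = -0.001429
Back-substitute: b = ∂T/∂y = +0.006241.
Steepest decrease is along −∇f: components (+0.001429 E, -0.006241 N).
Azimuth = atan2(+0.001429, -0.006241) = 167.1° ≈ 167°.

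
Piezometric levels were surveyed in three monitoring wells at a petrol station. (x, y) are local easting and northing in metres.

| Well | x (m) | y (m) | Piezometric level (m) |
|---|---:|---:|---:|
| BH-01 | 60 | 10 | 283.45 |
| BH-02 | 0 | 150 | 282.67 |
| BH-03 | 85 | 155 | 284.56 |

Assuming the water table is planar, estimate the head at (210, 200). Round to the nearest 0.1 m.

287.5 m

With h = a·x + b·y + c and BH-01 as origin, the differences give:
  (-60)·a + 140·b = -0.78
  25·a + 145·b = +1.11
Eliminate b (×145 and ×140, subtract): -12200·a = -268.500 → a = ∂h/∂x = +0.02201
Back-substitute: b = ∂h/∂y = +0.003861.
h(210, 200) = 283.45 + (+0.02201)·(150) + (+0.003861)·(190) = 283.45 +3.301 +0.734 = 287.485 m.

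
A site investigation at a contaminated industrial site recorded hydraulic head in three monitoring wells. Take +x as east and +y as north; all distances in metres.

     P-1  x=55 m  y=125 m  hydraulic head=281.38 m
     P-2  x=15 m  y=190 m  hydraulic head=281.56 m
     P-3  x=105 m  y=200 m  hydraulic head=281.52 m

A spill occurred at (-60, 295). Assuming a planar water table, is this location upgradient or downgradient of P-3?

Taking P-1 as reference: P-2−P-1 = (-40, 65, +0.18); P-3−P-1 = (50, 75, +0.14).
Determinant of the coordinate differences = (-40)·75 − 50·65 = -6250.
∂h/∂x = [(+0.18)·75 − (+0.14)·65] / -6250 = -0.0007040
∂h/∂y = [(-40)·(+0.14) − 50·(+0.18)] / -6250 = +0.002336
Head at (-60, 295) = 281.38 + (-0.0007040)·(-115) + (+0.002336)·(170) = 281.86 m.
That is higher than the 281.52 m at P-3, so the point is upgradient.

upgradient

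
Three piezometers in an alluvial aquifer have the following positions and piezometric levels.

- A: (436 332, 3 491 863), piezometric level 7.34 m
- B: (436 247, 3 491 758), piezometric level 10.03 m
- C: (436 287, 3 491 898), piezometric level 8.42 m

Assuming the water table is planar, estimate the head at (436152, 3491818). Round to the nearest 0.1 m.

With h = a·x + b·y + c and A as origin, the differences give:
  (-85)·a + (-105)·b = +2.69
  (-45)·a + 35·b = +1.08
Eliminate b (×35 and ×(-105), subtract): -7700·a = 207.550 → a = ∂h/∂x = -0.02695
Back-substitute: b = ∂h/∂y = -0.003799.
h(436152, 3491818) = 7.34 + (-0.02695)·(-180) + (-0.003799)·(-45) = 7.34 +4.852 +0.171 = 12.363 m.

12.4 m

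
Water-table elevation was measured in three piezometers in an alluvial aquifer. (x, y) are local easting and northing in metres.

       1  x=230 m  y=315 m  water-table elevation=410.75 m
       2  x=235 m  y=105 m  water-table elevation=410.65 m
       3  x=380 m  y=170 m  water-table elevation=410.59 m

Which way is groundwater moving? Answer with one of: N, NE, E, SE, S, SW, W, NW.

With h = a·x + b·y + c and 1 as origin, the differences give:
  5·a + (-210)·b = -0.10
  150·a + (-145)·b = -0.16
Eliminate b (×(-145) and ×(-210), subtract): 30775·a = -19.100 → a = ∂h/∂x = -0.0006206
Back-substitute: b = ∂h/∂y = +0.0004614.
Flow = −∇h = (+0.0006206 east, -0.0004614 north), which points southeast.

SE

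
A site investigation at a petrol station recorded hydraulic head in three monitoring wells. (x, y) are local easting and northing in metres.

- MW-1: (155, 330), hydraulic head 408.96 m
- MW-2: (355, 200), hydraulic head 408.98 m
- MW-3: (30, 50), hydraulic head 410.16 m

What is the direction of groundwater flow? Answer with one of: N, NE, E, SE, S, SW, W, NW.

NE

Taking MW-1 as reference: MW-2−MW-1 = (200, -130, +0.02); MW-3−MW-1 = (-125, -280, +1.20).
Determinant of the coordinate differences = 200·(-280) − (-125)·(-130) = -72250.
∂h/∂x = [(+0.02)·(-280) − (+1.20)·(-130)] / -72250 = -0.002082
∂h/∂y = [200·(+1.20) − (-125)·(+0.02)] / -72250 = -0.003356
Flow = −∇h = (+0.002082 east, +0.003356 north), which points northeast.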